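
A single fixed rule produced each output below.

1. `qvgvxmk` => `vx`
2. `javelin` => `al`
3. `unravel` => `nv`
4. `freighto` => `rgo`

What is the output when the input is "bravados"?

ras

The pattern: keep one character in every 3, starting at position 2 (positions 2nd, 5th, 8th, ...).
Applying that to "bravados" gives "ras".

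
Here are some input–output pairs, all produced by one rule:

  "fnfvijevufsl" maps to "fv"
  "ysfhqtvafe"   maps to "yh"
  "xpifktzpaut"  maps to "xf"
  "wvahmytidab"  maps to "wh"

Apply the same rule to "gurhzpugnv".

The transformation: keep one character in every 3, starting at position 1 (positions 1st, 4th, 7th, ...), then keep only the first 2 characters.
"gurhzpugnv" → "ghuv" → "gh".

gh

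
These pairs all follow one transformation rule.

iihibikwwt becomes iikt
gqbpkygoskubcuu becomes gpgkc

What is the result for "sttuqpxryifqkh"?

suxik

What's happening: keep one character in every 3, starting at position 1 (positions 1st, 4th, 7th, ...).
Applying that to "sttuqpxryifqkh" gives "suxik".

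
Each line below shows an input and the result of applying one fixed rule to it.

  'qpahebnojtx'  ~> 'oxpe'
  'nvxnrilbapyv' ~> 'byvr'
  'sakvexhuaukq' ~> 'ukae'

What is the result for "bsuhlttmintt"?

mtsl

What's happening: keep one character in every 3, starting at position 2 (positions 2nd, 5th, 8th, ...), then move the first 2 characters to the end (rotate left by 2).
"bsuhlttmintt" → "slmt" → "mtsl".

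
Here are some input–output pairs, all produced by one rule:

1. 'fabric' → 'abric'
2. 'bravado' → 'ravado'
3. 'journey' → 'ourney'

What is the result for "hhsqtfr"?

The pattern: delete the first character.
Applying that to "hhsqtfr" gives "hsqtfr".

hsqtfr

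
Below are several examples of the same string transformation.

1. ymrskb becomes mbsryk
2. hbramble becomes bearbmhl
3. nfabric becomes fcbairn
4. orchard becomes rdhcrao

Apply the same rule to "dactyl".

In each case the input is transformed by: swap the first and last characters, then swap each adjacent pair of characters (1↔2, 3↔4, ...).
For "dactyl", step one produces "lactyd"; step two turns that into "altcdy".

altcdy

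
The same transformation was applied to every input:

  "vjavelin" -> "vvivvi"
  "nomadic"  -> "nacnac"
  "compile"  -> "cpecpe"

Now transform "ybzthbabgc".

The rule is to keep one character in every 3, starting at position 1 (positions 1st, 4th, 7th, ...), then write the whole string twice.
For "ybzthbabgc", step one produces "ytac"; step two turns that into "ytacytac".

ytacytac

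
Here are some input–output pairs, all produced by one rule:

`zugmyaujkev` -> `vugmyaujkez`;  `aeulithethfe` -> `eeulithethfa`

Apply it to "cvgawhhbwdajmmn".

nvgawhhbwdajmmc

The pattern: swap the first and last characters.
So "cvgawhhbwdajmmn" becomes "nvgawhhbwdajmmc".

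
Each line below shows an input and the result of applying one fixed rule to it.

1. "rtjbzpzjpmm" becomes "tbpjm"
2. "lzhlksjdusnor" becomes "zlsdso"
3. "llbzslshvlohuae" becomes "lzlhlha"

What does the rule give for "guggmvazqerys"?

Rule — keep every other character starting from the second (positions 2nd, 4th, 6th, ...).
Doing the same to "guggmvazqerys": "ugvzey".

ugvzey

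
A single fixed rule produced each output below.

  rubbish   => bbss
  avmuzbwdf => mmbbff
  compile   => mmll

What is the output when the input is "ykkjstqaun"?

kkttuu

Looking at the pairs, the operation is to keep one character in every 3, starting at position 3 (positions 3rd, 6th, 9th, ...), then double every character.
For "ykkjstqaun", step one produces "ktu"; step two turns that into "kkttuu".
(Check on "rubbish": → "bs" → "bbss" ✓)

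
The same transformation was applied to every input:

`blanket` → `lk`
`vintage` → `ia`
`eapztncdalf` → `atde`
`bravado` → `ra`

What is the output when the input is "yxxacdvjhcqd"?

xcjq

What's happening: swap the first and last characters, then keep one character in every 3, starting at position 2 (positions 2nd, 5th, 8th, ...).
Doing the same to "yxxacdvjhcqd": "xcjq".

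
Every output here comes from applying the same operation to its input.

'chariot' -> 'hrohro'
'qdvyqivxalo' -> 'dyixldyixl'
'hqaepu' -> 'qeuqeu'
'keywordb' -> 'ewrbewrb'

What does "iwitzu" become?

The rule is to keep every other character starting from the second (positions 2nd, 4th, 6th, ...), then write the whole string twice.
Starting from "iwitzu": after the first operation, "wtu"; after the second, "wtuwtu".

wtuwtu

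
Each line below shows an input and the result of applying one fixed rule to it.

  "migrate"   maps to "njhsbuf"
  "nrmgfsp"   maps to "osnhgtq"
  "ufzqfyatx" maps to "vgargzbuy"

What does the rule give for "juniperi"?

kvojqfsj

The rule is to shift every letter 1 place forward in the alphabet (wrapping around).
On "juniperi" that produces "kvojqfsj".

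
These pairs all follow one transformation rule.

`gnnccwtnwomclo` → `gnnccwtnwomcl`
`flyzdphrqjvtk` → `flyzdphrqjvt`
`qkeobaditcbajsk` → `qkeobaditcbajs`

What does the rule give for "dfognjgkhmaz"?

The pattern: delete the last character.
So "dfognjgkhmaz" becomes "dfognjgkhma".

dfognjgkhma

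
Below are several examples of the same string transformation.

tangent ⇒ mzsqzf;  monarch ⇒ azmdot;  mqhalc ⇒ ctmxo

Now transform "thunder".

tgzpqd

The rule is to shift every letter 12 places forward in the alphabet (wrapping around), then delete the first character.
Applying that to "thunder" gives "tgzpqd".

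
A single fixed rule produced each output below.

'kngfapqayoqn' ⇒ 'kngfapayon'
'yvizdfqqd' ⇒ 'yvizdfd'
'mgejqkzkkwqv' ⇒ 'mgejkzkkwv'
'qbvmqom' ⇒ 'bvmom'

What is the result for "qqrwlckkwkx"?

rwlckkwkx

Looking at the pairs, the operation is to remove every "q".
For "qqrwlckkwkx" the result is "rwlckkwkx".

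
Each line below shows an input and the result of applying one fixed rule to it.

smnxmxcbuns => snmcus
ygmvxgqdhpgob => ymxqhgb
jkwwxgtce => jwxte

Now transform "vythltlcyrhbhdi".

vtllyhhi

Each output is the input with this applied: keep every other character starting from the first (positions 1st, 3rd, 5th, ...).
On "vythltlcyrhbhdi" that produces "vtllyhhi".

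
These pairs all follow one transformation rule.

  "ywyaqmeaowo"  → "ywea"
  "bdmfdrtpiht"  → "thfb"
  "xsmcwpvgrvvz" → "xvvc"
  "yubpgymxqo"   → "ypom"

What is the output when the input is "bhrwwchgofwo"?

whfb

The transformation: keep one character in every 3, starting at position 1 (positions 1st, 4th, 7th, ...), then sort the characters into reverse alphabetical order.
"bhrwwchgofwo" → "bwhf" → "whfb".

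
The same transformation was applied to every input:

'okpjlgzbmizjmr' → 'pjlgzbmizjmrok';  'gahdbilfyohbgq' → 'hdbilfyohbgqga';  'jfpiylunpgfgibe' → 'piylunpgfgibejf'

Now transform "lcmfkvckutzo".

Rule — move the first 2 characters to the end (rotate left by 2).
So "lcmfkvckutzo" becomes "mfkvckutzolc".

mfkvckutzolc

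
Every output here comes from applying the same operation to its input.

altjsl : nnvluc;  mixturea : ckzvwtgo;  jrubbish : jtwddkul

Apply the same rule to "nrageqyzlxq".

The transformation: shift every letter 2 places forward in the alphabet (wrapping around), then swap the first and last characters.
Applying both steps to "nrageqyzlxq": "ptcigsabnzs", then "stcigsabnzp".

stcigsabnzp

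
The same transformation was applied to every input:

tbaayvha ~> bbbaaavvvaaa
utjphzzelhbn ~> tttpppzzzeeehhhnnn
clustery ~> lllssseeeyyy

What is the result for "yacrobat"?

In each case the input is transformed by: keep every other character starting from the second (positions 2nd, 4th, 6th, ...), then repeat every character 3 times.
For "yacrobat", step one produces "arbt"; step two turns that into "aaarrrbbbttt".

aaarrrbbbttt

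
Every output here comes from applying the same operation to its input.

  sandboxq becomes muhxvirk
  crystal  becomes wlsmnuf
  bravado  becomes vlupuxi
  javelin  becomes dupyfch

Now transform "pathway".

junbqus

The transformation: shift every letter 6 places backward in the alphabet (wrapping around).
So "pathway" becomes "junbqus".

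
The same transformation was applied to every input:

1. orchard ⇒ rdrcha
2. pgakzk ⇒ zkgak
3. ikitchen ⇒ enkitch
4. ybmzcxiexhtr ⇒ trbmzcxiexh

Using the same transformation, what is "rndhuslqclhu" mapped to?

hundhuslqcl

The rule is to delete the first character, then move the last 2 characters to the front (rotate right by 2).
Applying both steps to "rndhuslqclhu": "ndhuslqclhu", then "hundhuslqcl".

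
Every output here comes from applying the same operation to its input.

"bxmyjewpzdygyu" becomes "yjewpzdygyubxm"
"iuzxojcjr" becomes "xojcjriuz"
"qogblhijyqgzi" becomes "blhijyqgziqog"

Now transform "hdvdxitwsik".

dxitwsikhdv

Looking at the pairs, the operation is to move the first 3 characters to the end (rotate left by 3).
For "hdvdxitwsik" the result is "dxitwsikhdv".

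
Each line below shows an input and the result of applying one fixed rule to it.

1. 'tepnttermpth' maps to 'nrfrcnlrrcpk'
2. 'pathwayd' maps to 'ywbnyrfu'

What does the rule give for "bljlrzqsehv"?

The transformation: shift every letter 2 places backward in the alphabet (wrapping around), then move the last 3 characters to the front (rotate right by 3).
Starting from "bljlrzqsehv": after the first operation, "zjhjpxoqcft"; after the second, "cftzjhjpxoq".

cftzjhjpxoq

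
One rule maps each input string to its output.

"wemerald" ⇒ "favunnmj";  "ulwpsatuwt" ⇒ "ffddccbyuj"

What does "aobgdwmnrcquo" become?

fdazxxwvpmlkj

The pattern: sort the characters into reverse alphabetical order, then shift every letter 9 places forward in the alphabet (wrapping around).
"aobgdwmnrcquo" → "wurqoonmgdcba" → "fdazxxwvpmlkj".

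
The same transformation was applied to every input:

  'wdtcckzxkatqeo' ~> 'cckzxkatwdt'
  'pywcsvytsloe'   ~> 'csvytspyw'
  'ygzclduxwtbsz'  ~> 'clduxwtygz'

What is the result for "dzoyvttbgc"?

yvttdzo

Rule — delete the last 3 characters, then move the first 3 characters to the end (rotate left by 3).
"dzoyvttbgc" → "dzoyvtt" → "yvttdzo".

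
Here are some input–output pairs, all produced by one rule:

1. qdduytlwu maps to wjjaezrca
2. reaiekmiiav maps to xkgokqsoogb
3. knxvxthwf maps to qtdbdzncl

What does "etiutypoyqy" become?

Rule — shift every letter 6 places forward in the alphabet (wrapping around).
Doing the same to "etiutypoyqy": "kzoazevuewe".

kzoazevuewe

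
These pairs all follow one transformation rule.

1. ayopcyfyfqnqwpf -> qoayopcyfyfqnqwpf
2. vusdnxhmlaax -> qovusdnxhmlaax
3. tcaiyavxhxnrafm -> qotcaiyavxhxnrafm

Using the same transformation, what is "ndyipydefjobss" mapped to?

qondyipydefjobss

In each case the input is transformed by: prepend "qo".
"ndyipydefjobss" → "qondyipydefjobss".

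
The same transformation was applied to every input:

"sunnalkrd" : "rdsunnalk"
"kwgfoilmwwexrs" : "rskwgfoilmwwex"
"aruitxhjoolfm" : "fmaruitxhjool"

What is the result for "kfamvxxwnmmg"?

In each case the input is transformed by: move the last 2 characters to the front (rotate right by 2).
Doing the same to "kfamvxxwnmmg": "mgkfamvxxwnm".

mgkfamvxxwnm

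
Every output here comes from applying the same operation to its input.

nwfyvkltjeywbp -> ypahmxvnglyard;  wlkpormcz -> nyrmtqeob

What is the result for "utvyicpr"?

Rule — swap each adjacent pair of characters (1↔2, 3↔4, ...), then shift every letter 2 places forward in the alphabet (wrapping around).
"utvyicpr" → "tuyvcirp" → "vwaxektr".

vwaxektr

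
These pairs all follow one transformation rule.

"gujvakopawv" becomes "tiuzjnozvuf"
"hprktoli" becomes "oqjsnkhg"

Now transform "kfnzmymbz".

emylxlayj

Rule — shift every letter 1 place backward in the alphabet (wrapping around), then move the first character to the end.
On "kfnzmymbz": the first step gives "jemylxlay", and the second then gives "emylxlayj".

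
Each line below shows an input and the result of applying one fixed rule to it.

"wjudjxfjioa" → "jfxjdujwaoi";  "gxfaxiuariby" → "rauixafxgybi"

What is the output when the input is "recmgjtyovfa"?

The rule is to move the last 3 characters to the front (rotate right by 3), then reverse the string.
Applying both steps to "recmgjtyovfa": "vfarecmgjtyo", then "oytjgmcerafv".

oytjgmcerafv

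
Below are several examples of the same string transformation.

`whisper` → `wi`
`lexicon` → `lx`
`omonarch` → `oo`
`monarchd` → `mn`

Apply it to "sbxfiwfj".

sx

The rule is to keep every other character starting from the first (positions 1st, 3rd, 5th, ...), then delete the last 2 characters.
"sbxfiwfj" → "sxif" → "sx".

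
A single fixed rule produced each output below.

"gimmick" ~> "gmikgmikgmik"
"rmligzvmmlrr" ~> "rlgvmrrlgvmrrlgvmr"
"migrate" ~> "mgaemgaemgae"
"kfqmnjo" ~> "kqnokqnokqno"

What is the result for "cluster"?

The transformation: keep every other character starting from the first (positions 1st, 3rd, 5th, ...), then write the whole string 3 times in a row.
For "cluster", step one produces "cutr"; step two turns that into "cutrcutrcutr".

cutrcutrcutr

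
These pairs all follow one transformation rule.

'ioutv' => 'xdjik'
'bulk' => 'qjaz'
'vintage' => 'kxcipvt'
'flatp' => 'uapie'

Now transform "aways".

plpnh

Looking at the pairs, the operation is to shift every letter 11 places backward in the alphabet (wrapping around).
Doing the same to "aways": "plpnh".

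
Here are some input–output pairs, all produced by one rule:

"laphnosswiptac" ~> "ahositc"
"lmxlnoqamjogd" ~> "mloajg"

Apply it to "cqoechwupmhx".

qehumx

What's happening: keep every other character starting from the second (positions 2nd, 4th, 6th, ...).
On "cqoechwupmhx" that produces "qehumx".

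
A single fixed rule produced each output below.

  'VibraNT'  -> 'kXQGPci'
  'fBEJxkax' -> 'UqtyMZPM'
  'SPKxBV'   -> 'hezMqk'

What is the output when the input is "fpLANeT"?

UEapcTi

In each case the input is transformed by: shift every letter 11 places backward in the alphabet (wrapping around), then flip the case of every letter.
Working it through for "fpLANeT": intermediate "ueAPCtI", final "UEapcTi".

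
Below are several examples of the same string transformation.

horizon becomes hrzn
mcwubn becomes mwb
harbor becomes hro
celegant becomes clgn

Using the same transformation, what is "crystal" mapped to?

cytl

Each output is the input with this applied: keep every other character starting from the first (positions 1st, 3rd, 5th, ...).
Applying that to "crystal" gives "cytl".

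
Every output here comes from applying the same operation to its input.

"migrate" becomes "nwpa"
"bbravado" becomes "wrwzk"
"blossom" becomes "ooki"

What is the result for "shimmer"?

The pattern: shift every letter 4 places backward in the alphabet (wrapping around), then delete the first 3 characters.
Applying both steps to "shimmer": "odeiian", then "iian".

iian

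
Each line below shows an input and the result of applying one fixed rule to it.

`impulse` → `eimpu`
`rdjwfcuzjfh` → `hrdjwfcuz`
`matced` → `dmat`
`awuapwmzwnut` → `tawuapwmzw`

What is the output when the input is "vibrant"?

In each case the input is transformed by: move the last 3 characters to the front (rotate right by 3), then delete the first 2 characters.
On "vibrant" that produces "tvibr".

tvibr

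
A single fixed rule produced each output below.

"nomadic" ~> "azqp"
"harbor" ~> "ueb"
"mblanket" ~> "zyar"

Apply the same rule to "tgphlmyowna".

gcyljn

What's happening: shift every letter 13 places forward in the alphabet (wrapping around) — i.e. ROT13, then keep every other character starting from the first (positions 1st, 3rd, 5th, ...).
"tgphlmyowna" → "gtcuyzlbjan" → "gcyljn".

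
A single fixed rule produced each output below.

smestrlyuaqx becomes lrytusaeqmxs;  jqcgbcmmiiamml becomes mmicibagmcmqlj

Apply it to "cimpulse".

uplmsiec

The pattern: swap the front and back halves of the string, then take characters alternately from the front and the back (1st, last, 2nd, 2nd-last, ...).
Starting from "cimpulse": after the first operation, "ulsecimp"; after the second, "uplmsiec".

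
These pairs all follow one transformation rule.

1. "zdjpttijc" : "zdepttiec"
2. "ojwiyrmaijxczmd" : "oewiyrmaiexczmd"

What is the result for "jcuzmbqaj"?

Looking at the pairs, the operation is to replace every "j" with "e".
Applying that to "jcuzmbqaj" gives "ecuzmbqae".

ecuzmbqae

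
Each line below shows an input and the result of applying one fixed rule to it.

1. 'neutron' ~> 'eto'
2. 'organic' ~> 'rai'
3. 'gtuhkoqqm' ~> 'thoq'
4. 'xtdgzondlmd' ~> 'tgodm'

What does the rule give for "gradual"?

The rule is to keep every other character starting from the second (positions 2nd, 4th, 6th, ...).
On "gradual" that produces "rda".

rda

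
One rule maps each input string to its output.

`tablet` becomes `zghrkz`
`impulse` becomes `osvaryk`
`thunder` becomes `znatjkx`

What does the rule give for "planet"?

What's happening: shift every letter 6 places forward in the alphabet (wrapping around).
Applying that to "planet" gives "vrgtkz".

vrgtkz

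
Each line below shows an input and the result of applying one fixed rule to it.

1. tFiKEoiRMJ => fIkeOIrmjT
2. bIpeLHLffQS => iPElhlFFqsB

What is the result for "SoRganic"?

Each output is the input with this applied: move the first character to the end, then flip the case of every letter.
Starting from "SoRganic": after the first operation, "oRganicS"; after the second, "OrGANICs".

OrGANICs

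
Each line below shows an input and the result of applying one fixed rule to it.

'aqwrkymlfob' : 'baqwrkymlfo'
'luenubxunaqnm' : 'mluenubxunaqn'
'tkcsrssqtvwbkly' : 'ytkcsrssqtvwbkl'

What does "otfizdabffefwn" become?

notfizdabffefw

Rule — move the last character to the front.
Applying that to "otfizdabffefwn" gives "notfizdabffefw".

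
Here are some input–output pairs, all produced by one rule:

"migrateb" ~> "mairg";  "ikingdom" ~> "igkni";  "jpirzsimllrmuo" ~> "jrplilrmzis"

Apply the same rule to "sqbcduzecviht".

svqcbeczdu

In each case the input is transformed by: delete the last 3 characters, then take characters alternately from the front and the back (1st, last, 2nd, 2nd-last, ...).
Working it through for "sqbcduzecviht": intermediate "sqbcduzecv", final "svqcbeczdu".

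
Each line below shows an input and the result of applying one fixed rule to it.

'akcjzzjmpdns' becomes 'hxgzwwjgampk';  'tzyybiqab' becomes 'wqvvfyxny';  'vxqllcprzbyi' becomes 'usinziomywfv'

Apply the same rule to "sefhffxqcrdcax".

Each output is the input with this applied: swap each adjacent pair of characters (1↔2, 3↔4, ...), then shift every letter 3 places backward in the alphabet (wrapping around).
For "sefhffxqcrdcax", step one produces "eshfffqxrccdxa"; step two turns that into "bpecccnuozzaux".

bpecccnuozzaux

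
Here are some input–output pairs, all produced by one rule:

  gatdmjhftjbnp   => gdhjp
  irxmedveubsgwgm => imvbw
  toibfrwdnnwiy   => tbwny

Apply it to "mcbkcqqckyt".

Each output is the input with this applied: keep one character in every 3, starting at position 1 (positions 1st, 4th, 7th, ...).
So "mcbkcqqckyt" becomes "mkqy".

mkqy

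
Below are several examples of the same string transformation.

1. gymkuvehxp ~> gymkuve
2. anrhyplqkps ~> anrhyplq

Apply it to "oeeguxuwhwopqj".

oeeguxuwhwo

Looking at the pairs, the operation is to delete the last 3 characters.
So "oeeguxuwhwopqj" becomes "oeeguxuwhwo".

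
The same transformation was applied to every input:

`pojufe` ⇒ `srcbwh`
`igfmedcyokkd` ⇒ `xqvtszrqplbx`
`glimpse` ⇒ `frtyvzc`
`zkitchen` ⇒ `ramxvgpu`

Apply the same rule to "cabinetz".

Each output is the input with this applied: shift every letter 13 places forward in the alphabet (wrapping around) — i.e. ROT13, then move the last 2 characters to the front (rotate right by 2).
Applying both steps to "cabinetz": "pnovargm", then "gmpnovar".

gmpnovar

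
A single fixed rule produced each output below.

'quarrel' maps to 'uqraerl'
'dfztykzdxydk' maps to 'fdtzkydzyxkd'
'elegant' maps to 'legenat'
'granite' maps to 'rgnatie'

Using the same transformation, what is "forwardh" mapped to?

ofwrrahd

What's happening: swap each adjacent pair of characters (1↔2, 3↔4, ...).
On "forwardh" that produces "ofwrrahd".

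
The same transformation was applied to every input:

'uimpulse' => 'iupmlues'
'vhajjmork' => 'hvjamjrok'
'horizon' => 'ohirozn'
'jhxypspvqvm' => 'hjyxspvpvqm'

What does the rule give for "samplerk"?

aspmelkr

The pattern: swap each adjacent pair of characters (1↔2, 3↔4, ...).
So "samplerk" becomes "aspmelkr".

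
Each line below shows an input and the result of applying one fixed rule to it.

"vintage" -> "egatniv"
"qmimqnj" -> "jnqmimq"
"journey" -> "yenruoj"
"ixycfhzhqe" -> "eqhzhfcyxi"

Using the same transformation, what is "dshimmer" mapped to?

Looking at the pairs, the operation is to reverse the string.
On "dshimmer" that produces "remmihsd".

remmihsd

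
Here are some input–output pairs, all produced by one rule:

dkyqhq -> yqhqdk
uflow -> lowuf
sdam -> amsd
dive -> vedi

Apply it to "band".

The transformation: move the first 2 characters to the end (rotate left by 2).
On "band" that produces "ndba".

ndba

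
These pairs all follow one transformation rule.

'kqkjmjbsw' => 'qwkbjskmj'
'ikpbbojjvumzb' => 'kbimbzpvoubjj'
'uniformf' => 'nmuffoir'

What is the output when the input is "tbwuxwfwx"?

The transformation: swap each adjacent pair of characters (1↔2, 3↔4, ...), then take characters alternately from the front and the back (1st, last, 2nd, 2nd-last, ...).
Starting from "tbwuxwfwx": after the first operation, "btuwwxwfx"; after the second, "bxtfuwwxw".

bxtfuwwxw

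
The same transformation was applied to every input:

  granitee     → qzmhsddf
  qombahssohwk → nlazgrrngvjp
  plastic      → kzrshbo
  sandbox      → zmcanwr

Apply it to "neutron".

dtsqnmm

What's happening: shift every letter 1 place backward in the alphabet (wrapping around), then move the first character to the end.
On "neutron": the first step gives "mdtsqnm", and the second then gives "dtsqnmm".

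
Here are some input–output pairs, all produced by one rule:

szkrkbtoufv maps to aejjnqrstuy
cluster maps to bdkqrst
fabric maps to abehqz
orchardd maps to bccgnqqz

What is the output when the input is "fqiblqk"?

aehjkpp

The transformation: shift every letter 1 place backward in the alphabet (wrapping around), then sort the characters into alphabetical order.
Applying both steps to "fqiblqk": "ephakpj", then "aehjkpp".
(Check on "fabric": → "ezaqhb" → "abehqz" ✓)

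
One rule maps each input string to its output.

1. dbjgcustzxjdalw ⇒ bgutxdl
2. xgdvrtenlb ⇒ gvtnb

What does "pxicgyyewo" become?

xcyeo

What's happening: keep every other character starting from the second (positions 2nd, 4th, 6th, ...).
For "pxicgyyewo" the result is "xcyeo".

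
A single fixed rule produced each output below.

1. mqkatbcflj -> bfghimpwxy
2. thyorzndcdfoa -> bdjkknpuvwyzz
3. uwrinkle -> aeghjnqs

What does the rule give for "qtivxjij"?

Rule — shift every letter 4 places backward in the alphabet (wrapping around), then sort the characters into alphabetical order.
Working it through for "qtivxjij": intermediate "mpertfef", final "eeffmprt".
(Check on "mqkatbcflj": → "imgwpxybhf" → "bfghimpwxy" ✓)

eeffmprt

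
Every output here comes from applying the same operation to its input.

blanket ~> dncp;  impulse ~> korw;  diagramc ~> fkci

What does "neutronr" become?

pgwv

The rule is to shift every letter 2 places forward in the alphabet (wrapping around), then keep only the first 4 characters.
"neutronr" → "pgwv".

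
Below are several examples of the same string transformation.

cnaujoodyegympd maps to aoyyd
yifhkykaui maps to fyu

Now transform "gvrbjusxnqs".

In each case the input is transformed by: keep one character in every 3, starting at position 3 (positions 3rd, 6th, 9th, ...).
For "gvrbjusxnqs" the result is "run".

run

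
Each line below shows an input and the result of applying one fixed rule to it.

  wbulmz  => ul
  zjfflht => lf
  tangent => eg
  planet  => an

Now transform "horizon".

zi

Each output is the input with this applied: take characters alternately from the front and the back (1st, last, 2nd, 2nd-last, ...), then keep only the last 2 characters.
"horizon" → "hnoorzi" → "zi".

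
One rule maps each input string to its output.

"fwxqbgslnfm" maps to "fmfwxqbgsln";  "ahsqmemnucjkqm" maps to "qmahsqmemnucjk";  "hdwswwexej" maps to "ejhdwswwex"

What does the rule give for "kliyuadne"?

nekliyuad

Each output is the input with this applied: move the last 2 characters to the front (rotate right by 2).
For "kliyuadne" the result is "nekliyuad".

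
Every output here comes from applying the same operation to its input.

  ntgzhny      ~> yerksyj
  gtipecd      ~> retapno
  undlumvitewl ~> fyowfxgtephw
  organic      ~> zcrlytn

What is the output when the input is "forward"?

qzchlco

Rule — shift every letter 11 places forward in the alphabet (wrapping around).
On "forward" that produces "qzchlco".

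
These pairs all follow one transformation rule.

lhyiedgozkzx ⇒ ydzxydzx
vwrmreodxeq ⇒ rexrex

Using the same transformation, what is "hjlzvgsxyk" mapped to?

lgylgy

What's happening: keep one character in every 3, starting at position 3 (positions 3rd, 6th, 9th, ...), then write the whole string twice.
Doing the same to "hjlzvgsxyk": "lgylgy".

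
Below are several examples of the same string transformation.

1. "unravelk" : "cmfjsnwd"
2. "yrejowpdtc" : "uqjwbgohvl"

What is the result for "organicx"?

The rule is to move the last character to the front, then shift every letter 8 places backward in the alphabet (wrapping around).
Applying both steps to "organicx": "xorganic", then "pgjysfau".

pgjysfau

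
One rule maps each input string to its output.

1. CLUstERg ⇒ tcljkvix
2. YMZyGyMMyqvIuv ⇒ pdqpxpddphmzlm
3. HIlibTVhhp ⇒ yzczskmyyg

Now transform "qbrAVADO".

hsirmruf

What's happening: shift every letter 9 places backward in the alphabet (wrapping around), then convert every letter to lowercase.
Doing the same to "qbrAVADO": "hsirmruf".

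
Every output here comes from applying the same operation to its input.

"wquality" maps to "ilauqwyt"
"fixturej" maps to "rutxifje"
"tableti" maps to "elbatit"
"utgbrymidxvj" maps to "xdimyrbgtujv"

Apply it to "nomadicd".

idamondc

Each output is the input with this applied: reverse the string, then move the first 2 characters to the end (rotate left by 2).
On "nomadicd": the first step gives "dcidamon", and the second then gives "idamondc".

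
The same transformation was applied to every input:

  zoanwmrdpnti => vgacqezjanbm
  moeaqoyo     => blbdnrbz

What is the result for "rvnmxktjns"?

fawgxkzaie

Rule — shift every letter 13 places forward in the alphabet (wrapping around) — i.e. ROT13, then reverse the string.
Doing the same to "rvnmxktjns": "fawgxkzaie".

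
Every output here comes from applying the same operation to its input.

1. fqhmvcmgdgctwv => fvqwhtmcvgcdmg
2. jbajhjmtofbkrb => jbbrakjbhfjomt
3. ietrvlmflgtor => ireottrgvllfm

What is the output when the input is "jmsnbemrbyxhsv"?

jvmsshnxbyebmr

The pattern: take characters alternately from the front and the back (1st, last, 2nd, 2nd-last, ...).
On "jmsnbemrbyxhsv" that produces "jvmsshnxbyebmr".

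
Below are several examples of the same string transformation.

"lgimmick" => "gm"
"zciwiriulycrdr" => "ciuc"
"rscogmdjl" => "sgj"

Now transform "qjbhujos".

ju

In each case the input is transformed by: delete the last character, then keep one character in every 3, starting at position 2 (positions 2nd, 5th, 8th, ...).
Applying both steps to "qjbhujos": "qjbhujo", then "ju".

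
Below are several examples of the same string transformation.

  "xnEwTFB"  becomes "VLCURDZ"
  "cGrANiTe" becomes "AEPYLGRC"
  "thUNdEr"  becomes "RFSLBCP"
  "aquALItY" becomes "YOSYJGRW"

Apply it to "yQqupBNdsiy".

Each output is the input with this applied: shift every letter 2 places backward in the alphabet (wrapping around), then convert every letter to uppercase.
Starting from "yQqupBNdsiy": after the first operation, "wOosnZLbqgw"; after the second, "WOOSNZLBQGW".

WOOSNZLBQGW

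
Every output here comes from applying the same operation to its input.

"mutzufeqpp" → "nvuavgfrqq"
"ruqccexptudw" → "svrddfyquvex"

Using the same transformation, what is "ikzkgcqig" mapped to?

The pattern: shift every letter 1 place forward in the alphabet (wrapping around).
On "ikzkgcqig" that produces "jlalhdrjh".

jlalhdrjh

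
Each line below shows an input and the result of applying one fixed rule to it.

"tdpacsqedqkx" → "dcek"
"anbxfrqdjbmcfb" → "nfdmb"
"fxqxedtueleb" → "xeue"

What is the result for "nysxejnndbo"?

Rule — keep one character in every 3, starting at position 2 (positions 2nd, 5th, 8th, ...).
"nysxejnndbo" → "yeno".

yeno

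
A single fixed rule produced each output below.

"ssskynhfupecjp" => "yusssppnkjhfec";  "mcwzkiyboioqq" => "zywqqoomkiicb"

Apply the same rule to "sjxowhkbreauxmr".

In each case the input is transformed by: sort the characters into reverse alphabetical order.
For "sjxowhkbreauxmr" the result is "xxwusrromkjheba".

xxwusrromkjheba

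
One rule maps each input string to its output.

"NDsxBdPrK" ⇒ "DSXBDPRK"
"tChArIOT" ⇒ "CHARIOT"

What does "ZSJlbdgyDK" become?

The rule is to delete the first character, then convert every letter to uppercase.
Working it through for "ZSJlbdgyDK": intermediate "SJlbdgyDK", final "SJLBDGYDK".

SJLBDGYDK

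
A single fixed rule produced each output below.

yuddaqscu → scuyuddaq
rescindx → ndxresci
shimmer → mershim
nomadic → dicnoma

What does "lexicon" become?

conlexi

In each case the input is transformed by: move the last 3 characters to the front (rotate right by 3).
Applying that to "lexicon" gives "conlexi".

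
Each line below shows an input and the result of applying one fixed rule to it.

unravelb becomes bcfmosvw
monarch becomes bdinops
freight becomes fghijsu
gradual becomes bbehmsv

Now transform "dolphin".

Each output is the input with this applied: sort the characters into alphabetical order, then shift every letter 1 place forward in the alphabet (wrapping around).
Applying both steps to "dolphin": "dhilnop", then "eijmopq".
(Check on "freight": → "efghirt" → "fghijsu" ✓)

eijmopq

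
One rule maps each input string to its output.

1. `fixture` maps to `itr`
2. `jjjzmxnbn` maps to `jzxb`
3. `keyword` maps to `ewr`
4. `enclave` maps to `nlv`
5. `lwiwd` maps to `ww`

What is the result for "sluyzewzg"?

Looking at the pairs, the operation is to keep every other character starting from the second (positions 2nd, 4th, 6th, ...).
Doing the same to "sluyzewzg": "lyez".

lyez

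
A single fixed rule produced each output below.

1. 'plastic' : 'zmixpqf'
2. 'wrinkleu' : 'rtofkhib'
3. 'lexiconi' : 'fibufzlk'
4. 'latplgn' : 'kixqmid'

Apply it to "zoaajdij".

The pattern: move the last character to the front, then shift every letter 3 places backward in the alphabet (wrapping around).
Doing the same to "zoaajdij": "gwlxxgaf".

gwlxxgaf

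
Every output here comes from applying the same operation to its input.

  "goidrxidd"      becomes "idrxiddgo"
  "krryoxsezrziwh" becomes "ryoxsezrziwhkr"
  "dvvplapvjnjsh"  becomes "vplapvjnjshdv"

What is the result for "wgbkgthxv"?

The rule is to move the first 2 characters to the end (rotate left by 2).
Applying that to "wgbkgthxv" gives "bkgthxvwg".

bkgthxvwg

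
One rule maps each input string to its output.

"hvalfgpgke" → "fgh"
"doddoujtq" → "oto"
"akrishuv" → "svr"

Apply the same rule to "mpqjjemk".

The pattern: move the first 3 characters to the end (rotate left by 3), then keep one character in every 3, starting at position 2 (positions 2nd, 5th, 8th, ...).
"mpqjjemk" → "jjemkmpq" → "jkq".
(Check on "doddoujtq": → "doujtqdod" → "oto" ✓)

jkq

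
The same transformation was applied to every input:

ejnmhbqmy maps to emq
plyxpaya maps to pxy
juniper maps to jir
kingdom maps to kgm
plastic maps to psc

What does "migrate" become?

Rule — keep one character in every 3, starting at position 1 (positions 1st, 4th, 7th, ...).
"migrate" → "mre".

mre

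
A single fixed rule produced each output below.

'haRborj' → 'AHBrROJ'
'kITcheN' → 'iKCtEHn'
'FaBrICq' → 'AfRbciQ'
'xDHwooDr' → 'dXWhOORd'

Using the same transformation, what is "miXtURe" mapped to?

IMTxruE

In each case the input is transformed by: flip the case of every letter, then swap each adjacent pair of characters (1↔2, 3↔4, ...).
Starting from "miXtURe": after the first operation, "MIxTurE"; after the second, "IMTxruE".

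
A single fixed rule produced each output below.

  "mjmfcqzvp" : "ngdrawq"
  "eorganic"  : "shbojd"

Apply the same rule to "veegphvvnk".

Each output is the input with this applied: delete the first 2 characters, then shift every letter 1 place forward in the alphabet (wrapping around).
Applying both steps to "veegphvvnk": "egphvvnk", then "fhqiwwol".

fhqiwwol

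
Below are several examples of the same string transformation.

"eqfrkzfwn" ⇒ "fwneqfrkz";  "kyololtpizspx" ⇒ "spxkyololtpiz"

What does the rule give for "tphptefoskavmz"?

The transformation: move the last 3 characters to the front (rotate right by 3).
Applying that to "tphptefoskavmz" gives "vmztphptefoska".

vmztphptefoska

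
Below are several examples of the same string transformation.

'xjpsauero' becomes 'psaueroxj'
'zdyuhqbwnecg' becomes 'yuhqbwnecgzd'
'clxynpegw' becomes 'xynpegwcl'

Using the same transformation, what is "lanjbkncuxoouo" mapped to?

njbkncuxoouola

Looking at the pairs, the operation is to move the first 2 characters to the end (rotate left by 2).
Doing the same to "lanjbkncuxoouo": "njbkncuxoouola".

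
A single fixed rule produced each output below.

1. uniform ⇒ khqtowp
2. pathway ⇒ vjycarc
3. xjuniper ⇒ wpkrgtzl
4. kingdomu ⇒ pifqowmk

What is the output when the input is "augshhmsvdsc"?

In each case the input is transformed by: shift every letter 2 places forward in the alphabet (wrapping around), then move the first 2 characters to the end (rotate left by 2).
Doing the same to "augshhmsvdsc": "iujjouxfuecw".

iujjouxfuecw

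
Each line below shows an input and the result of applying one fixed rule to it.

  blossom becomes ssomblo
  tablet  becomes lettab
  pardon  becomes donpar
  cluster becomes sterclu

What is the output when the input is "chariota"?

riotacha

Rule — move the first 3 characters to the end (rotate left by 3).
Applying that to "chariota" gives "riotacha".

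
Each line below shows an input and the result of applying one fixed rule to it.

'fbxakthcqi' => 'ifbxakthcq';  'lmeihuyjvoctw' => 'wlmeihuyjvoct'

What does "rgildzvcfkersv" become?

vrgildzvcfkers

In each case the input is transformed by: move the last character to the front.
Doing the same to "rgildzvcfkersv": "vrgildzvcfkers".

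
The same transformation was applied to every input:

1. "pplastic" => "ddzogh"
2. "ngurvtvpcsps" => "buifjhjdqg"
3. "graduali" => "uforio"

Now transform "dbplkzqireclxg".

Looking at the pairs, the operation is to shift every letter 12 places backward in the alphabet (wrapping around), then delete the last 2 characters.
Applying that to "dbplkzqireclxg" gives "rpdzynewfsqz".

rpdzynewfsqz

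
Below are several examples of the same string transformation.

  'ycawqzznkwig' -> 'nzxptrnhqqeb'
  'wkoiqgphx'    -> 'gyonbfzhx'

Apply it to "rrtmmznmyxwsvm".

jmdiikddqedpon

The transformation: shift every letter 9 places backward in the alphabet (wrapping around), then move the last 3 characters to the front (rotate right by 3).
Applying both steps to "rrtmmznmyxwsvm": "iikddqedponjmd", then "jmdiikddqedpon".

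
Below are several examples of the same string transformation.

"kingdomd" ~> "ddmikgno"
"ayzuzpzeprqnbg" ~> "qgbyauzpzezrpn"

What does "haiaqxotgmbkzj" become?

The transformation: swap each adjacent pair of characters (1↔2, 3↔4, ...), then move the last 3 characters to the front (rotate right by 3).
"haiaqxotgmbkzj" → "ahaixqtomgkbjz" → "bjzahaixqtomgk".

bjzahaixqtomgk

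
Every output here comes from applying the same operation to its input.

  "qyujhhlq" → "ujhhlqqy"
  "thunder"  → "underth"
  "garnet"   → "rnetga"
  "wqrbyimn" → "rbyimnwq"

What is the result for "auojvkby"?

ojvkbyau

Rule — move the first 2 characters to the end (rotate left by 2).
"auojvkby" → "ojvkbyau".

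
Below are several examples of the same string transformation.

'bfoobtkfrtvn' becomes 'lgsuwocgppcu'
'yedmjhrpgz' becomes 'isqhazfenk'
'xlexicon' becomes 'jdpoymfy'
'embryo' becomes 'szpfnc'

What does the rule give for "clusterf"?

ufsgdmvt

The transformation: shift every letter 1 place forward in the alphabet (wrapping around), then swap the front and back halves of the string.
For "clusterf", step one produces "dmvtufsg"; step two turns that into "ufsgdmvt".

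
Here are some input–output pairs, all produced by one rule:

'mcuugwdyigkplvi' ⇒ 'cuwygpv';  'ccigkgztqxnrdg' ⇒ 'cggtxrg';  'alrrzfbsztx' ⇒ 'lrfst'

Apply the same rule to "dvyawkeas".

In each case the input is transformed by: keep every other character starting from the second (positions 2nd, 4th, 6th, ...).
On "dvyawkeas" that produces "vaka".

vaka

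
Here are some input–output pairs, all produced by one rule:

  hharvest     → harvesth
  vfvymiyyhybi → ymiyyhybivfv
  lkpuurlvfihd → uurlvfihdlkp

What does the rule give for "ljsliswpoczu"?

liswpoczuljs

Rule — move the last 3 characters to the front (rotate right by 3), then swap the front and back halves of the string.
For "ljsliswpoczu" the result is "liswpoczuljs".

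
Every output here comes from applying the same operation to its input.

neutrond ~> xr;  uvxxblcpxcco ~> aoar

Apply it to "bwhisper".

In each case the input is transformed by: shift every letter 3 places forward in the alphabet (wrapping around), then keep one character in every 3, starting at position 3 (positions 3rd, 6th, 9th, ...).
Working it through for "bwhisper": intermediate "ezklvshu", final "ks".

ks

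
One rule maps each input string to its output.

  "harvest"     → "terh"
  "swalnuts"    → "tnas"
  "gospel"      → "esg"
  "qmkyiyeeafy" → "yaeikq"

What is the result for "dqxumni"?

imxd

What's happening: keep every other character starting from the first (positions 1st, 3rd, 5th, ...), then reverse the string.
For "dqxumni" the result is "imxd".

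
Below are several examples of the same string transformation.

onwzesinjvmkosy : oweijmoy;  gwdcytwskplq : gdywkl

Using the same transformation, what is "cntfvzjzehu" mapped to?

The rule is to keep every other character starting from the first (positions 1st, 3rd, 5th, ...).
"cntfvzjzehu" → "ctvjeu".

ctvjeu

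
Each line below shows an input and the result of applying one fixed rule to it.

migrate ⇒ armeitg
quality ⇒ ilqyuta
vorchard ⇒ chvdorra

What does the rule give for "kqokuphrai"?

Looking at the pairs, the operation is to take characters alternately from the front and the back (1st, last, 2nd, 2nd-last, ...), then move the last 2 characters to the front (rotate right by 2).
For "kqokuphrai" the result is "upkiqaorkh".

upkiqaorkh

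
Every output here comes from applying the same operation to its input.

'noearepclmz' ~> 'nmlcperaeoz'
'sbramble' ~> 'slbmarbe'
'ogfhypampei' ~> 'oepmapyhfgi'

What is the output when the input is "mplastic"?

mitsalpc

The pattern: swap the first and last characters, then reverse the string.
"mplastic" → "cplastim" → "mitsalpc".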